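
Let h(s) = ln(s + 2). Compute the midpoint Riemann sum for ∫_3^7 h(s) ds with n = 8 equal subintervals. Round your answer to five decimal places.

7.72876

Δs = (7 − 3)/8 = 0.5.
Midpoints: 3.25, 3.75, 4.25, 4.75, 5.25, 5.75, 6.25, 6.75.
h(3.25) ≈ 1.65823, h(3.75) ≈ 1.74920, h(4.25) ≈ 1.83258, h(4.75) ≈ 1.90954, h(5.25) ≈ 1.98100, h(5.75) ≈ 2.04769, h(6.25) ≈ 2.11021, h(6.75) ≈ 2.16905.
Sum = Δs · [h(3.25) + h(3.75) + h(4.25) + ...].
Sum ≈ 7.72876.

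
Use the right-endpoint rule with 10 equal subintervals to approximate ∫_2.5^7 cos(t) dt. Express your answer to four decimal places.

Δt = (7 − 2.5)/10 = 0.45.
Right endpoints: 2.95, 3.4, 3.85, 4.3, 4.75, 5.2, 5.65, 6.1, 6.55, 7.
f(2.95) ≈ -0.9817, f(3.4) ≈ -0.9668, f(3.85) ≈ -0.7594, f(4.3) ≈ -0.4008, f(4.75) ≈ 0.0376, f(5.2) ≈ 0.4685, f(5.65) ≈ 0.8061, f(6.1) ≈ 0.9833, f(6.55) ≈ 0.9646, f(7) ≈ 0.7539.
Sum = Δt · [f(2.95) + f(3.4) + f(3.85) + ...].
Sum ≈ 0.4074.

0.4074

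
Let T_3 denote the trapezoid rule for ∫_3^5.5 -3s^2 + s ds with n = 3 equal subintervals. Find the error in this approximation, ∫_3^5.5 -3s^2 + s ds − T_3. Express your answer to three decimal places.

0.868

Exact integral: ∫_3^5.5 f(s) ds = -128.75.
T_3 ≈ -129.61806.
Error ≈ -128.75 − (-129.61806) ≈ 0.868.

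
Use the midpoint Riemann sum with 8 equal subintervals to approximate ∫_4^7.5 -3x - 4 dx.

-74.375

Δx = (7.5 − 4)/8 = 0.4375.
Midpoints: 4.21875, 4.65625, 5.09375, 5.53125, 5.96875, 6.40625, 6.84375, 7.28125.
f(4.21875) = -16.65625, f(4.65625) = -17.96875, f(5.09375) = -19.28125, f(5.53125) = -20.59375, f(5.96875) = -21.90625, f(6.40625) = -23.21875, f(6.84375) = -24.53125, f(7.28125) = -25.84375.
Sum = Δx · [f(4.21875) + f(4.65625) + f(5.09375) + ...].
Sum = -74.375.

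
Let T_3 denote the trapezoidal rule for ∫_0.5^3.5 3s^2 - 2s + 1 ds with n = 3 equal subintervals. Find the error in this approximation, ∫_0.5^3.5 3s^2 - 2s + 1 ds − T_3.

-1.5

Exact integral: ∫_0.5^3.5 f(s) ds = 33.75.
T_3 = 35.25.
Error = 33.75 − 35.25 = -1.5.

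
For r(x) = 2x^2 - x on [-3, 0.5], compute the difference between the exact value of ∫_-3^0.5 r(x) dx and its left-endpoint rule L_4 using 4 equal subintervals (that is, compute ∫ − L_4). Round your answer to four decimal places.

-10.0807

Exact integral: ∫_-3^0.5 r(x) dx ≈ 22.458333.
L_4 = 32.5390625.
Error ≈ 22.458333 − 32.5390625 ≈ -10.0807.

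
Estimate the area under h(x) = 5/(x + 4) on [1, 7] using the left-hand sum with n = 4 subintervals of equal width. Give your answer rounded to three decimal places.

Δx = (7 − 1)/4 = 1.5.
Left endpoints: 1, 2.5, 4, 5.5.
h(1) = 1, h(2.5) = 10/13, h(4) = 0.625, h(5.5) = 10/19.
Sum = Δx · [h(1) + h(2.5) + h(4) + h(5.5)].
Sum ≈ 4.381.

4.381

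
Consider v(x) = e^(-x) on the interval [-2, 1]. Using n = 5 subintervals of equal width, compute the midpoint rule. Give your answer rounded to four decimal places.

6.9170

Δx = (1 − (-2))/5 = 0.6.
Midpoints: -1.7, -1.1, -0.5, 0.1, 0.7.
v(-1.7) ≈ 5.4739, v(-1.1) ≈ 3.0042, v(-0.5) ≈ 1.6487, v(0.1) ≈ 0.9048, v(0.7) ≈ 0.4966.
Sum = Δx · [v(-1.7) + v(-1.1) + v(-0.5) + v(0.1) + v(0.7)].
Sum ≈ 6.9170.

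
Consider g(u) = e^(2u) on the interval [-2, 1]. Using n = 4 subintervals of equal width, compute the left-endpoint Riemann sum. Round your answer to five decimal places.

1.58775

Δu = (1 − (-2))/4 = 0.75.
Left endpoints: -2, -1.25, -0.5, 0.25.
g(-2) ≈ 0.01832, g(-1.25) ≈ 0.08208, g(-0.5) ≈ 0.36788, g(0.25) ≈ 1.64872.
Sum = Δu · [g(-2) + g(-1.25) + g(-0.5) + g(0.25)].
Sum ≈ 1.58775.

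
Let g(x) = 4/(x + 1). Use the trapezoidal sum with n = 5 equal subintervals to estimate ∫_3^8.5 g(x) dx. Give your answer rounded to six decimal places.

Δx = (8.5 − 3)/5 = 1.1.
g(3) = 1, g(4.1) = 40/51, g(5.2) = 20/31, g(6.3) = 40/73, g(7.4) = 10/21, g(8.5) = 8/19.
T_5 = (Δx/2)·[g(x_0) + 2g(x_1) + ... + 2g(x_{4}) + g(x_5)].
Sum ≈ 3.480551.

3.480551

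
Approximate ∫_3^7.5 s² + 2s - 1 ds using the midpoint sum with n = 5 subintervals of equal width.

Δs = (7.5 − 3)/5 = 0.9.
Midpoints: 3.45, 4.35, 5.25, 6.15, 7.05.
f(3.45) = 17.8025, f(4.35) = 26.6225, f(5.25) = 37.0625, f(6.15) = 49.1225, f(7.05) = 62.8025.
Sum = Δs · [f(3.45) + f(4.35) + f(5.25) + f(6.15) + f(7.05)].
Sum = 174.07125.

174.07125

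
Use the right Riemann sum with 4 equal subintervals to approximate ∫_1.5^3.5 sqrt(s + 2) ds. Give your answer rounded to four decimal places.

4.3513

Δs = (3.5 − 1.5)/4 = 0.5.
Right endpoints: 2, 2.5, 3, 3.5.
f(2) ≈ 2.0000, f(2.5) ≈ 2.1213, f(3) ≈ 2.2361, f(3.5) ≈ 2.3452.
Sum = Δs · [f(2) + f(2.5) + f(3) + f(3.5)].
Sum ≈ 4.3513.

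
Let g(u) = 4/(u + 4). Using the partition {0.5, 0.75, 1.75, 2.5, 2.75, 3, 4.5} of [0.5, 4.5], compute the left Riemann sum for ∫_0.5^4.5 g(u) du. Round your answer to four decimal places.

Subinterval widths: 0.25, 1, 0.75, 0.25, 0.25, 1.5.
Left endpoints: 0.5, 0.75, 1.75, 2.5, 2.75, 3.
g(0.5) = 8/9, g(0.75) = 16/19, g(1.75) = 16/23, g(2.5) = 8/13, g(2.75) = 16/27, g(3) = 4/7.
Sum = Σ Δu_i · g(u_i).
Sum ≈ 2.7452.

2.7452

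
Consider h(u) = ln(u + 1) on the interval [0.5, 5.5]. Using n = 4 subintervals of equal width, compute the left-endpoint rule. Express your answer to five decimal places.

5.57699

Δu = (5.5 − 0.5)/4 = 1.25.
Left endpoints: 0.5, 1.75, 3, 4.25.
h(0.5) ≈ 0.40547, h(1.75) ≈ 1.01160, h(3) ≈ 1.38629, h(4.25) ≈ 1.65823.
Sum = Δu · [h(0.5) + h(1.75) + h(3) + h(4.25)].
Sum ≈ 5.57699.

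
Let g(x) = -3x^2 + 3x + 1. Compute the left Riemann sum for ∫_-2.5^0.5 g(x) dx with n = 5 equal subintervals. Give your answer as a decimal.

-30.39

Δx = (0.5 − (-2.5))/5 = 0.6.
Left endpoints: -2.5, -1.9, -1.3, -0.7, -0.1.
g(-2.5) = -25.25, g(-1.9) = -15.53, g(-1.3) = -7.97, g(-0.7) = -2.57, g(-0.1) = 0.67.
Sum = Δx · [g(-2.5) + g(-1.9) + g(-1.3) + g(-0.7) + g(-0.1)].
Sum = -30.39.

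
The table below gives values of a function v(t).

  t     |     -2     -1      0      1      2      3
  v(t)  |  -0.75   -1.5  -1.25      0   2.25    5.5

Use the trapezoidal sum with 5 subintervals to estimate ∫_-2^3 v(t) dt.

Δt = 1.
T_5 = (1/2)·[(-0.75) + 2·(-1.5) + 2·(-1.25) + 2·0 + 2·2.25 + 5.5] = 1.875.

1.875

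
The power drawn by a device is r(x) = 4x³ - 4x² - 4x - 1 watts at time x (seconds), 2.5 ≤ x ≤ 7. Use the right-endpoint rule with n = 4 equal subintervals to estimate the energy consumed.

2516.02734375

Δx = (7 − 2.5)/4 = 1.125.
Right endpoints: 3.625, 4.75, 5.875, 7.
r(3.625) = 122.4765625, r(4.75) = 318.4375, r(5.875) = 648.5546875, r(7) = 1147.
Sum = Δx · [r(3.625) + r(4.75) + r(5.875) + r(7)].
Sum = 2516.02734375.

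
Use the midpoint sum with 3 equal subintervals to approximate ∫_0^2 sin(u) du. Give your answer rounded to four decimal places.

1.4427

Δu = (2 − 0)/3 = 2/3.
Midpoints: 1/3, 1, 5/3.
f(1/3) ≈ 0.3272, f(1) ≈ 0.8415, f(5/3) ≈ 0.9954.
Sum = Δu · [f(1/3) + f(1) + f(5/3)].
Sum ≈ 1.4427.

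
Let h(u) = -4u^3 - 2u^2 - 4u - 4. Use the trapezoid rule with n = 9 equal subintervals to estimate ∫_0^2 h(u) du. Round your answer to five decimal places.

-37.56379

Δu = (2 − 0)/9 = 2/9.
h(0) = -4, h(2/9) = -3668/729, h(4/9) = -4756/729, h(2/3) = -236/27, h(8/9) = -8708/729, h(10/9) = -11956/729, h(4/3) = -604/27, h(14/9) = -21956/729, h(16/9) = -29092/729, h(2) = -52.
T_9 = (Δu/2)·[h(u_0) + 2h(u_1) + ... + 2h(u_{8}) + h(u_9)].
Sum ≈ -37.56379.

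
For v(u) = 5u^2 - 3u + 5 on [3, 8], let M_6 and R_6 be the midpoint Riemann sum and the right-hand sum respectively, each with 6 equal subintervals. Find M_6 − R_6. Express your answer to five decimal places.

M_6 ≈ 749.3865741.
R_6 ≈ 862.0601852.
M_6 − R_6 ≈ -112.67361.

-112.67361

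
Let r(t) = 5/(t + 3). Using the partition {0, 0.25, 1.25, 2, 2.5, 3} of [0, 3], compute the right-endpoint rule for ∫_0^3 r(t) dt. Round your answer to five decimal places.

3.18230

Subinterval widths: 0.25, 1, 0.75, 0.5, 0.5.
Right endpoints: 0.25, 1.25, 2, 2.5, 3.
r(0.25) = 20/13, r(1.25) = 20/17, r(2) = 1, r(2.5) = 10/11, r(3) = 5/6.
Sum = Σ Δt_i · r(t_i).
Sum ≈ 3.18230.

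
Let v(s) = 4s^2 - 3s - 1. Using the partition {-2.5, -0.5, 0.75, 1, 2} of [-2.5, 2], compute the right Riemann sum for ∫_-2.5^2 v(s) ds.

Subinterval widths: 2, 1.25, 0.25, 1.
Right endpoints: -0.5, 0.75, 1, 2.
v(-0.5) = 1.5, v(0.75) = -1, v(1) = 0, v(2) = 9.
Sum = Σ Δs_i · v(s_i).
Sum = 10.75.

10.75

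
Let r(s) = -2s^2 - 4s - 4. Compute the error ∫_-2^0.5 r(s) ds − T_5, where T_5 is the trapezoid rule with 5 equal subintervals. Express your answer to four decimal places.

0.2083

Exact integral: ∫_-2^0.5 r(s) ds ≈ -7.916667.
T_5 = -8.125.
Error ≈ -7.916667 − (-8.125) ≈ 0.2083.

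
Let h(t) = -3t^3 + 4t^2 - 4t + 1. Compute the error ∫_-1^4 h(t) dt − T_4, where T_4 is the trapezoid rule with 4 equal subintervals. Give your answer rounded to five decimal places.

12.36979

Exact integral: ∫_-1^4 h(t) dt ≈ -129.5833333.
T_4 = -141.953125.
Error ≈ -129.5833333 − (-141.953125) ≈ 12.36979.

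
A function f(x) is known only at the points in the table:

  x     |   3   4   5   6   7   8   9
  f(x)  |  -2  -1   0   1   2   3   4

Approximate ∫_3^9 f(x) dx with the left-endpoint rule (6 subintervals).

3

Δx = 1.
Sum = 1·[(-2) + (-1) + 0 + 1 + 2 + 3] = 3.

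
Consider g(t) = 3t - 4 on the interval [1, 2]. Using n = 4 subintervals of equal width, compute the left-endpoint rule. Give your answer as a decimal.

0.125

Δt = (2 − 1)/4 = 0.25.
Left endpoints: 1, 1.25, 1.5, 1.75.
g(1) = -1, g(1.25) = -0.25, g(1.5) = 0.5, g(1.75) = 1.25.
Sum = Δt · [g(1) + g(1.25) + g(1.5) + g(1.75)].
Sum = 0.125.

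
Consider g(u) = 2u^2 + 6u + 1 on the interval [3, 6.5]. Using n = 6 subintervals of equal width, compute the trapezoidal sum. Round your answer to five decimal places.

268.73032

Δu = (6.5 − 3)/6 = 7/12.
g(3) = 37, g(43/12) = 3469/72, g(25/6) = 1093/18, g(4.75) = 74.625, g(16/3) = 809/9, g(71/12) = 7669/72, g(6.5) = 124.5.
T_6 = (Δu/2)·[g(u_0) + 2g(u_1) + ... + 2g(u_{5}) + g(u_6)].
Sum ≈ 268.73032.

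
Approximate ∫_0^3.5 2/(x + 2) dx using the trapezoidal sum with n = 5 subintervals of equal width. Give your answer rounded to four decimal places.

2.0407

Δx = (3.5 − 0)/5 = 0.7.
f(0) = 1, f(0.7) = 20/27, f(1.4) = 10/17, f(2.1) = 20/41, f(2.8) = 5/12, f(3.5) = 4/11.
T_5 = (Δx/2)·[f(x_0) + 2f(x_1) + ... + 2f(x_{4}) + f(x_5)].
Sum ≈ 2.0407.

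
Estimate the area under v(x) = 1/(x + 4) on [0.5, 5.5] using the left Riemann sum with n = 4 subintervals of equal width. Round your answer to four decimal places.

0.8253

Δx = (5.5 − 0.5)/4 = 1.25.
Left endpoints: 0.5, 1.75, 3, 4.25.
v(0.5) = 2/9, v(1.75) = 4/23, v(3) = 1/7, v(4.25) = 4/33.
Sum = Δx · [v(0.5) + v(1.75) + v(3) + v(4.25)].
Sum ≈ 0.8253.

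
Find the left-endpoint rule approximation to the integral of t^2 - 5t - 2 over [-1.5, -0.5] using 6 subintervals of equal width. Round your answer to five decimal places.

Δt = (-0.5 − (-1.5))/6 = 1/6.
Left endpoints: -1.5, -4/3, -7/6, -1, -5/6, -2/3.
f(-1.5) = 7.75, f(-4/3) = 58/9, f(-7/6) = 187/36, f(-1) = 4, f(-5/6) = 103/36, f(-2/3) = 16/9.
Sum = Δt · [f(-1.5) + f(-4/3) + f(-7/6) + ...].
Sum ≈ 4.67130.

4.67130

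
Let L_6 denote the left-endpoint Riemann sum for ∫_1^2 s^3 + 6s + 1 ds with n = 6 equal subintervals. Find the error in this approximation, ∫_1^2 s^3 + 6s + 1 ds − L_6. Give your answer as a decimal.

Exact integral: ∫_1^2 f(s) ds = 13.75.
L_6 = 12.6875.
Error = 13.75 − 12.6875 = 1.0625.

1.0625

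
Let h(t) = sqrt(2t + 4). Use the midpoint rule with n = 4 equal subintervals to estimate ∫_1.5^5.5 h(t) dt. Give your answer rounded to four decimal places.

Δt = (5.5 − 1.5)/4 = 1.
Midpoints: 2, 3, 4, 5.
h(2) ≈ 2.8284, h(3) ≈ 3.1623, h(4) ≈ 3.4641, h(5) ≈ 3.7417.
Sum = Δt · [h(2) + h(3) + h(4) + h(5)].
Sum ≈ 13.1965.

13.1965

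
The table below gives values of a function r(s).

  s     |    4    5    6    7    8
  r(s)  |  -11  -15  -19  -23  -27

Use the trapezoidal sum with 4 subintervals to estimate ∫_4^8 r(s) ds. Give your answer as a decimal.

-76

Δs = 1.
T_4 = (1/2)·[(-11) + 2·(-15) + 2·(-19) + 2·(-23) + (-27)] = -76.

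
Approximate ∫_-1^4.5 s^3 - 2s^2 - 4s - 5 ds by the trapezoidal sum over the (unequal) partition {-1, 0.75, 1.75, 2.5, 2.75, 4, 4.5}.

Subinterval widths: 1.75, 1, 0.75, 0.25, 1.25, 0.5.
f(-1) = -4, f(0.75) = -8.703125, f(1.75) = -12.765625, f(2.5) = -11.875, f(2.75) = -10.328125, f(4) = 11, f(4.5) = 27.625.
On each subinterval the trapezoid contributes (Δs_i/2)·[f(s_{i-1}) + f(s_i)].
Sum = -23.7890625.

-23.7890625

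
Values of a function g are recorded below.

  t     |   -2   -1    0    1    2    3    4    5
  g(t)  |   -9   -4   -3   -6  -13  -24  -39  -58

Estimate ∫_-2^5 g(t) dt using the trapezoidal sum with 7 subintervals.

Δt = 1.
T_7 = (1/2)·[(-9) + 2·(-4) + 2·(-3) + 2·(-6) + 2·(-13) + 2·(-24) + 2·(-39) + (-58)] = -122.5.

-122.5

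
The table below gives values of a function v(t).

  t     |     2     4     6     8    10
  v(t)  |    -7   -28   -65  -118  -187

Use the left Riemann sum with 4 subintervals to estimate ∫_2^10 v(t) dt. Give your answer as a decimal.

Δt = 2.
Sum = 2·[(-7) + (-28) + (-65) + (-118)] = -436.

-436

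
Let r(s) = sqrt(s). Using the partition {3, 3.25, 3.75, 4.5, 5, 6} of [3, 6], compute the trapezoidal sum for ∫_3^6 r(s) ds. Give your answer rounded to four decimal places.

Subinterval widths: 0.25, 0.5, 0.75, 0.5, 1.
r(3) ≈ 1.7321, r(3.25) ≈ 1.8028, r(3.75) ≈ 1.9365, r(4.5) ≈ 2.1213, r(5) ≈ 2.2361, r(6) ≈ 2.4495.
On each subinterval the trapezoid contributes (Δs_i/2)·[r(s_{i-1}) + r(s_i)].
Sum ≈ 6.3305.

6.3305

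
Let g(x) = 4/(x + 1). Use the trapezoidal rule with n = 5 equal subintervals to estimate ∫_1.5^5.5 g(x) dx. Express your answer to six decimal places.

Δx = (5.5 − 1.5)/5 = 0.8.
g(1.5) = 1.6, g(2.3) = 40/33, g(3.1) = 40/41, g(3.9) = 40/49, g(4.7) = 40/57, g(5.5) = 8/13.
T_5 = (Δx/2)·[g(x_0) + 2g(x_1) + ... + 2g(x_{4}) + g(x_5)].
Sum ≈ 3.850803.

3.850803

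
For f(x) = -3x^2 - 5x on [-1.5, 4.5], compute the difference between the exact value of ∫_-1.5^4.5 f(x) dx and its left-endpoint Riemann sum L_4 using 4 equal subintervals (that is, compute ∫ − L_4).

-56.25

Exact integral: ∫_-1.5^4.5 f(x) dx = -139.5.
L_4 = -83.25.
Error = -139.5 − (-83.25) = -56.25.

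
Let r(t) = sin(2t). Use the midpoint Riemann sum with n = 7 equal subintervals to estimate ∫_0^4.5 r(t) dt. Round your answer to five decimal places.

1.02470

Δt = (4.5 − 0)/7 = 9/14.
Midpoints: 9/28, 27/28, 45/28, 2.25, 81/28, 99/28, 117/28.
r(9/28) ≈ 0.59948, r(27/28) ≈ 0.93668, r(45/28) ≈ -0.07263, r(2.25) ≈ -0.97753, r(81/28) ≈ -0.47720, r(99/28) ≈ 0.70912, r(117/28) ≈ 0.87606.
Sum = Δt · [r(9/28) + r(27/28) + r(45/28) + ...].
Sum ≈ 1.02470.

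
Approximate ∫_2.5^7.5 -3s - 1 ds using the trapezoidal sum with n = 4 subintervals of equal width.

-80

Δs = (7.5 − 2.5)/4 = 1.25.
f(2.5) = -8.5, f(3.75) = -12.25, f(5) = -16, f(6.25) = -19.75, f(7.5) = -23.5.
T_4 = (Δs/2)·[f(s_0) + 2f(s_1) + 2f(s_2) + 2f(s_3) + f(s_4)].
Sum = -80.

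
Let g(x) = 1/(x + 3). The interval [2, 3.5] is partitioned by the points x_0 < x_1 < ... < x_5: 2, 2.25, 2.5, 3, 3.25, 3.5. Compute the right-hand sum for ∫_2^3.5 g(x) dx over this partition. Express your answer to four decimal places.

0.2549

Subinterval widths: 0.25, 0.25, 0.5, 0.25, 0.25.
Right endpoints: 2.25, 2.5, 3, 3.25, 3.5.
g(2.25) = 4/21, g(2.5) = 2/11, g(3) = 1/6, g(3.25) = 0.16, g(3.5) = 2/13.
Sum = Σ Δx_i · g(x_i).
Sum ≈ 0.2549.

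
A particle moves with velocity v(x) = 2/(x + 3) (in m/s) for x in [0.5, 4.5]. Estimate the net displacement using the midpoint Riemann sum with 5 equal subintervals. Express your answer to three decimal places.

Δx = (4.5 − 0.5)/5 = 0.8.
Midpoints: 0.9, 1.7, 2.5, 3.3, 4.1.
v(0.9) = 20/39, v(1.7) = 20/47, v(2.5) = 4/11, v(3.3) = 20/63, v(4.1) = 20/71.
Sum = Δx · [v(0.9) + v(1.7) + v(2.5) + v(3.3) + v(4.1)].
Sum ≈ 1.521.

1.521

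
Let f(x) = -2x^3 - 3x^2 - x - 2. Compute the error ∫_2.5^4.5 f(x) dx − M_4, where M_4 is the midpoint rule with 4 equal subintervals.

Exact integral: ∫_2.5^4.5 f(x) dx = -272.
M_4 = -271.
Error = -272 − (-271) = -1.

-1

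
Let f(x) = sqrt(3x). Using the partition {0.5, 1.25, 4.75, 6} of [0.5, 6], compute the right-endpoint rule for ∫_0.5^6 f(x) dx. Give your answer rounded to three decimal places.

19.968

Subinterval widths: 0.75, 3.5, 1.25.
Right endpoints: 1.25, 4.75, 6.
f(1.25) ≈ 1.936, f(4.75) ≈ 3.775, f(6) ≈ 4.243.
Sum = Σ Δx_i · f(x_i).
Sum ≈ 19.968.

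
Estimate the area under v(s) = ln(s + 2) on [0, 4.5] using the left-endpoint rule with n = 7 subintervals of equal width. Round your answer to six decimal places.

Δs = (4.5 − 0)/7 = 9/14.
Left endpoints: 0, 9/14, 9/7, 27/14, 18/7, 45/14, 27/7.
v(0) ≈ 0.693147, v(9/14) ≈ 0.971861, v(9/7) ≈ 1.189584, v(27/14) ≈ 1.368276, v(18/7) ≈ 1.519826, v(45/14) ≈ 1.651402, v(27/7) ≈ 1.767662.
Sum = Δs · [v(0) + v(9/14) + v(9/7) + ...].
Sum ≈ 5.889701.

5.889701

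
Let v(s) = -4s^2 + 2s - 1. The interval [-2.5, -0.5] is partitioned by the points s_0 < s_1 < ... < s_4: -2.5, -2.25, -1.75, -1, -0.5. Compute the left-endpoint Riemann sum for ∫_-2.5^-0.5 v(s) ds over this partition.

-36.6875

Subinterval widths: 0.25, 0.5, 0.75, 0.5.
Left endpoints: -2.5, -2.25, -1.75, -1.
v(-2.5) = -31, v(-2.25) = -25.75, v(-1.75) = -16.75, v(-1) = -7.
Sum = Σ Δs_i · v(s_i).
Sum = -36.6875.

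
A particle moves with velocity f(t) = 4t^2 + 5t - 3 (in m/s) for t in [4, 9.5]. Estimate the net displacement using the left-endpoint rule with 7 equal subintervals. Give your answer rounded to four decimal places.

Δt = (9.5 − 4)/7 = 11/14.
Left endpoints: 4, 67/14, 39/7, 89/14, 50/7, 111/14, 61/7.
f(4) = 81, f(67/14) = 11029/98, f(39/7) = 7302/49, f(89/14) = 18663/98, f(50/7) = 11603/49, f(111/14) = 28233/98, f(61/7) = 16872/49.
Sum = Δt · [f(4) + f(67/14) + f(39/7) + ...].
Sum ≈ 1101.7398.

1101.7398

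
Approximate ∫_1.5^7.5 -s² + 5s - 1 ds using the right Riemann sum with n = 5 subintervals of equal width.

Δs = (7.5 − 1.5)/5 = 1.2.
Right endpoints: 2.7, 3.9, 5.1, 6.3, 7.5.
f(2.7) = 5.21, f(3.9) = 3.29, f(5.1) = -1.51, f(6.3) = -9.19, f(7.5) = -19.75.
Sum = Δs · [f(2.7) + f(3.9) + f(5.1) + f(6.3) + f(7.5)].
Sum = -26.34.

-26.34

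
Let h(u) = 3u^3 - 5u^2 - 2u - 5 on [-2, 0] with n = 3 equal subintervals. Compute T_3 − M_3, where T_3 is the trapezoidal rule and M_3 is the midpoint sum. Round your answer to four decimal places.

-3.1111

T_3 ≈ -33.407407.
M_3 ≈ -30.296296.
T_3 − M_3 ≈ -3.1111.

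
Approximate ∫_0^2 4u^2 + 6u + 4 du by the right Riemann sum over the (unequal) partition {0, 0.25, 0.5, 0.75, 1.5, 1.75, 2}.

37.3125

Subinterval widths: 0.25, 0.25, 0.25, 0.75, 0.25, 0.25.
Right endpoints: 0.25, 0.5, 0.75, 1.5, 1.75, 2.
f(0.25) = 5.75, f(0.5) = 8, f(0.75) = 10.75, f(1.5) = 22, f(1.75) = 26.75, f(2) = 32.
Sum = Σ Δu_i · f(u_i).
Sum = 37.3125.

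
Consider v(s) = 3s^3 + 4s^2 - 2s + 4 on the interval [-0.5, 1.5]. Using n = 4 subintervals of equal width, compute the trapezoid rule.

Δs = (1.5 − (-0.5))/4 = 0.5.
v(-0.5) = 5.625, v(0) = 4, v(0.5) = 4.375, v(1) = 9, v(1.5) = 20.125.
T_4 = (Δs/2)·[v(s_0) + 2v(s_1) + 2v(s_2) + 2v(s_3) + v(s_4)].
Sum = 15.125.

15.125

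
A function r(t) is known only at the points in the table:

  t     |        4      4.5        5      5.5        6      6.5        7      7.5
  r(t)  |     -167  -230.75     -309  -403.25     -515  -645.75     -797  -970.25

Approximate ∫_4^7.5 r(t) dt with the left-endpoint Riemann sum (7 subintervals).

-1533.875

Δt = 0.5.
Sum = 0.5·[(-167) + (-230.75) + (-309) + (-403.25) + (-515) + (-645.75) + (-797)] = -1533.875.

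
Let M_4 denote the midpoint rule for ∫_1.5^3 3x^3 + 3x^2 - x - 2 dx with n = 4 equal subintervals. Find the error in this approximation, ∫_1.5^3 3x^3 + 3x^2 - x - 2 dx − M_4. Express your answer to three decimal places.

Exact integral: ∫_1.5^3 f(x) dx = 74.203125.
M_4 ≈ 73.79443.
Error ≈ 74.203125 − 73.79443 ≈ 0.409.

0.409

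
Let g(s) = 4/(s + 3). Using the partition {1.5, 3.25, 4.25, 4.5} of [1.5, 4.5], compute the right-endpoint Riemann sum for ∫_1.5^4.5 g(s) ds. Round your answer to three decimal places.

Subinterval widths: 1.75, 1, 0.25.
Right endpoints: 3.25, 4.25, 4.5.
g(3.25) = 0.64, g(4.25) = 16/29, g(4.5) = 8/15.
Sum = Σ Δs_i · g(s_i).
Sum ≈ 1.805.

1.805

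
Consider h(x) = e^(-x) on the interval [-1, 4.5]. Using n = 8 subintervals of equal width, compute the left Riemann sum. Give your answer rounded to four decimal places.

3.7436

Δx = (4.5 − (-1))/8 = 0.6875.
Left endpoints: -1, -0.3125, 0.375, 1.0625, 1.75, 2.4375, 3.125, 3.8125.
h(-1) ≈ 2.7183, h(-0.3125) ≈ 1.3668, h(0.375) ≈ 0.6873, h(1.0625) ≈ 0.3456, h(1.75) ≈ 0.1738, h(2.4375) ≈ 0.0874, h(3.125) ≈ 0.0439, h(3.8125) ≈ 0.0221.
Sum = Δx · [h(-1) + h(-0.3125) + h(0.375) + ...].
Sum ≈ 3.7436.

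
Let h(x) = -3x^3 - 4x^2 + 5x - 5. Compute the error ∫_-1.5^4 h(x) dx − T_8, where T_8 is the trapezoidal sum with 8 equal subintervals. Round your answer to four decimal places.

6.6073

Exact integral: ∫_-1.5^4 h(x) dx ≈ -271.161458.
T_8 ≈ -277.768799.
Error ≈ -271.161458 − (-277.768799) ≈ 6.6073.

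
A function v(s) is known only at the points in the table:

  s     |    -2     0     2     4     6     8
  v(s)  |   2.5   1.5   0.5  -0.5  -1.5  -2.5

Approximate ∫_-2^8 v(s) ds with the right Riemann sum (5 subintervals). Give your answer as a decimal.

-5

Δs = 2.
Sum = 2·[1.5 + 0.5 + (-0.5) + (-1.5) + (-2.5)] = -5.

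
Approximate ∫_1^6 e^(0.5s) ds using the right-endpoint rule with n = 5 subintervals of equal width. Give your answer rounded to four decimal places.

46.8571

Δs = (6 − 1)/5 = 1.
Right endpoints: 2, 3, 4, 5, 6.
f(2) ≈ 2.7183, f(3) ≈ 4.4817, f(4) ≈ 7.3891, f(5) ≈ 12.1825, f(6) ≈ 20.0855.
Sum = Δs · [f(2) + f(3) + f(4) + f(5) + f(6)].
Sum ≈ 46.8571.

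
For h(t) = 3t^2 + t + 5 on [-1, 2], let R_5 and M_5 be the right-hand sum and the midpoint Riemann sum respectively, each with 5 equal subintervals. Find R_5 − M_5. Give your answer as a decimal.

R_5 = 29.64.
M_5 = 25.23.
R_5 − M_5 = 4.41.

4.41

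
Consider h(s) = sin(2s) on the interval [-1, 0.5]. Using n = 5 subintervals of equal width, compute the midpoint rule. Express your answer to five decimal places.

-0.48547

Δs = (0.5 − (-1))/5 = 0.3.
Midpoints: -0.85, -0.55, -0.25, 0.05, 0.35.
h(-0.85) ≈ -0.99166, h(-0.55) ≈ -0.89121, h(-0.25) ≈ -0.47943, h(0.05) ≈ 0.09983, h(0.35) ≈ 0.64422.
Sum = Δs · [h(-0.85) + h(-0.55) + h(-0.25) + h(0.05) + h(0.35)].
Sum ≈ -0.48547.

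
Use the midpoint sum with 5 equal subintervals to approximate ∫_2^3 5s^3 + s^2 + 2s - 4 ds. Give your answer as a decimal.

88.455

Δs = (3 − 2)/5 = 0.2.
Midpoints: 2.1, 2.3, 2.5, 2.7, 2.9.
f(2.1) = 50.915, f(2.3) = 66.725, f(2.5) = 85.375, f(2.7) = 107.105, f(2.9) = 132.155.
Sum = Δs · [f(2.1) + f(2.3) + f(2.5) + f(2.7) + f(2.9)].
Sum = 88.455.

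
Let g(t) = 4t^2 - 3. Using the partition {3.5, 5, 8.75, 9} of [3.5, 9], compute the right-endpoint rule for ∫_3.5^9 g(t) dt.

1362.9375

Subinterval widths: 1.5, 3.75, 0.25.
Right endpoints: 5, 8.75, 9.
g(5) = 97, g(8.75) = 303.25, g(9) = 321.
Sum = Σ Δt_i · g(t_i).
Sum = 1362.9375.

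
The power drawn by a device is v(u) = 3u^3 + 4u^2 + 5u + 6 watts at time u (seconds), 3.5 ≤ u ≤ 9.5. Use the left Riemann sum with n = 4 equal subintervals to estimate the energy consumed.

Δu = (9.5 − 3.5)/4 = 1.5.
Left endpoints: 3.5, 5, 6.5, 8.
v(3.5) = 201.125, v(5) = 506, v(6.5) = 1031.375, v(8) = 1838.
Sum = Δu · [v(3.5) + v(5) + v(6.5) + v(8)].
Sum = 5364.75.

5364.75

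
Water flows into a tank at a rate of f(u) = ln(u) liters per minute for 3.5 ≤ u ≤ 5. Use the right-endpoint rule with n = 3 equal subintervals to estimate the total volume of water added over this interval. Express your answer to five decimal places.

2.24990

Δu = (5 − 3.5)/3 = 0.5.
Right endpoints: 4, 4.5, 5.
f(4) ≈ 1.38629, f(4.5) ≈ 1.50408, f(5) ≈ 1.60944.
Sum = Δu · [f(4) + f(4.5) + f(5)].
Sum ≈ 2.24990.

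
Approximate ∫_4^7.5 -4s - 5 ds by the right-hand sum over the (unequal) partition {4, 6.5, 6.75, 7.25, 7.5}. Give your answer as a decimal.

Subinterval widths: 2.5, 0.25, 0.5, 0.25.
Right endpoints: 6.5, 6.75, 7.25, 7.5.
f(6.5) = -31, f(6.75) = -32, f(7.25) = -34, f(7.5) = -35.
Sum = Σ Δs_i · f(s_i).
Sum = -111.25.

-111.25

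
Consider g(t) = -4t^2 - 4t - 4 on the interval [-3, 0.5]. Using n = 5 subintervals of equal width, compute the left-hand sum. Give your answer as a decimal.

-41.16

Δt = (0.5 − (-3))/5 = 0.7.
Left endpoints: -3, -2.3, -1.6, -0.9, -0.2.
g(-3) = -28, g(-2.3) = -15.96, g(-1.6) = -7.84, g(-0.9) = -3.64, g(-0.2) = -3.36.
Sum = Δt · [g(-3) + g(-2.3) + g(-1.6) + g(-0.9) + g(-0.2)].
Sum = -41.16.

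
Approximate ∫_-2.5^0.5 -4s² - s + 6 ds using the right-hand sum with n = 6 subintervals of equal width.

4.75

Δs = (0.5 − (-2.5))/6 = 0.5.
Right endpoints: -2, -1.5, -1, -0.5, 0, 0.5.
f(-2) = -8, f(-1.5) = -1.5, f(-1) = 3, f(-0.5) = 5.5, f(0) = 6, f(0.5) = 4.5.
Sum = Δs · [f(-2) + f(-1.5) + f(-1) + ...].
Sum = 4.75.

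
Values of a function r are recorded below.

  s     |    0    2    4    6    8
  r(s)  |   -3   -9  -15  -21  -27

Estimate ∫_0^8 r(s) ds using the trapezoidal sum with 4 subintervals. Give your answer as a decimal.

Δs = 2.
T_4 = (2/2)·[(-3) + 2·(-9) + 2·(-15) + 2·(-21) + (-27)] = -120.

-120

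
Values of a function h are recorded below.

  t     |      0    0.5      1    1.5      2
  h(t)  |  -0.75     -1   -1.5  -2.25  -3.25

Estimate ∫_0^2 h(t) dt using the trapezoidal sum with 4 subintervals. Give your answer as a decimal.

Δt = 0.5.
T_4 = (0.5/2)·[(-0.75) + 2·(-1) + 2·(-1.5) + 2·(-2.25) + (-3.25)] = -3.375.

-3.375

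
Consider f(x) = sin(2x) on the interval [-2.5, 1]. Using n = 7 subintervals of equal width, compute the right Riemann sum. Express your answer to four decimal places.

0.3078

Δx = (1 − (-2.5))/7 = 0.5.
Right endpoints: -2, -1.5, -1, -0.5, 0, 0.5, 1.
f(-2) ≈ 0.7568, f(-1.5) ≈ -0.1411, f(-1) ≈ -0.9093, f(-0.5) ≈ -0.8415, f(0) ≈ 0.0000, f(0.5) ≈ 0.8415, f(1) ≈ 0.9093.
Sum = Δx · [f(-2) + f(-1.5) + f(-1) + ...].
Sum ≈ 0.3078.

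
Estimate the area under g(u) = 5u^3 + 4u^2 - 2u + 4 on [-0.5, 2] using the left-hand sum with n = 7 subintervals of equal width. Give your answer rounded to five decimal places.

Δu = (2 − (-0.5))/7 = 5/14.
Left endpoints: -0.5, -1/7, 3/14, 4/7, 13/14, 9/7, 23/14.
g(-0.5) = 5.375, g(-1/7) = 1493/343, g(3/14) = 10439/2744, g(4/7) = 1748/343, g(13/14) = 26329/2744, g(9/7) = 6403/343, g(23/14) = 92419/2744.
Sum = Δu · [g(-0.5) + g(-1/7) + g(3/14) + ...].
Sum ≈ 28.77551.

28.77551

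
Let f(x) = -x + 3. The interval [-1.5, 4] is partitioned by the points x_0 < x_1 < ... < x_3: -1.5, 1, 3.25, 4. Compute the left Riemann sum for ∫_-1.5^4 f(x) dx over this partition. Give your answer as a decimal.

Subinterval widths: 2.5, 2.25, 0.75.
Left endpoints: -1.5, 1, 3.25.
f(-1.5) = 4.5, f(1) = 2, f(3.25) = -0.25.
Sum = Σ Δx_i · f(x_i).
Sum = 15.5625.

15.5625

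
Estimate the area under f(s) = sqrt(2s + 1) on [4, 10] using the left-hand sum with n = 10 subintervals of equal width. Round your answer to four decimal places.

Δs = (10 − 4)/10 = 0.6.
Left endpoints: 4, 4.6, 5.2, 5.8, 6.4, 7, 7.6, 8.2, 8.8, 9.4.
f(4) ≈ 3.0000, f(4.6) ≈ 3.1937, f(5.2) ≈ 3.3764, f(5.8) ≈ 3.5496, f(6.4) ≈ 3.7148, f(7) ≈ 3.8730, f(7.6) ≈ 4.0249, f(8.2) ≈ 4.1713, f(8.8) ≈ 4.3128, f(9.4) ≈ 4.4497.
Sum = Δs · [f(4) + f(4.6) + f(5.2) + ...].
Sum ≈ 22.5998.

22.5998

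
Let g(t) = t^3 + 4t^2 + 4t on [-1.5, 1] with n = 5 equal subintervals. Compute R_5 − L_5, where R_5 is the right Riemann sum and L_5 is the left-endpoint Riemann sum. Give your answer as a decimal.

4.6875

R_5 = 5.
L_5 = 0.3125.
R_5 − L_5 = 4.6875.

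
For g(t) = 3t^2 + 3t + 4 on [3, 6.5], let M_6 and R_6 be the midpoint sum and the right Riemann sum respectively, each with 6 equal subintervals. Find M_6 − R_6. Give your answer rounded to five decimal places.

-33.04948

M_6 ≈ 311.2022569.
R_6 ≈ 344.2517361.
M_6 − R_6 ≈ -33.04948.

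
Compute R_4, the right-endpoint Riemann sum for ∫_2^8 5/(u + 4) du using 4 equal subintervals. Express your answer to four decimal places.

Δu = (8 − 2)/4 = 1.5.
Right endpoints: 3.5, 5, 6.5, 8.
f(3.5) = 2/3, f(5) = 5/9, f(6.5) = 10/21, f(8) = 5/12.
Sum = Δu · [f(3.5) + f(5) + f(6.5) + f(8)].
Sum ≈ 3.1726.

3.1726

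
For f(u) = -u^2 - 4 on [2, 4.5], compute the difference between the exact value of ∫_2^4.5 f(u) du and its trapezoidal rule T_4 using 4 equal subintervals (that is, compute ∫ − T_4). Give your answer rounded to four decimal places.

0.1628

Exact integral: ∫_2^4.5 f(u) du ≈ -37.708333.
T_4 = -37.87109375.
Error ≈ -37.708333 − (-37.87109375) ≈ 0.1628.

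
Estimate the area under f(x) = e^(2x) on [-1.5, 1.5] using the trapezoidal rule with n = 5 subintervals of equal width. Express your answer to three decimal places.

11.192

Δx = (1.5 − (-1.5))/5 = 0.6.
f(-1.5) ≈ 0.050, f(-0.9) ≈ 0.165, f(-0.3) ≈ 0.549, f(0.3) ≈ 1.822, f(0.9) ≈ 6.050, f(1.5) ≈ 20.086.
T_5 = (Δx/2)·[f(x_0) + 2f(x_1) + ... + 2f(x_{4}) + f(x_5)].
Sum ≈ 11.192.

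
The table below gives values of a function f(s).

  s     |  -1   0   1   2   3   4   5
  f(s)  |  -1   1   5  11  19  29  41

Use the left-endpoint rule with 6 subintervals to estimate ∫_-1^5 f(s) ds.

64

Δs = 1.
Sum = 1·[(-1) + 1 + 5 + 11 + 19 + 29] = 64.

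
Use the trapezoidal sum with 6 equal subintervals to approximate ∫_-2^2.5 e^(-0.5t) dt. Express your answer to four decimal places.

4.9204

Δt = (2.5 − (-2))/6 = 0.75.
f(-2) ≈ 2.7183, f(-1.25) ≈ 1.8682, f(-0.5) ≈ 1.2840, f(0.25) ≈ 0.8825, f(1) ≈ 0.6065, f(1.75) ≈ 0.4169, f(2.5) ≈ 0.2865.
T_6 = (Δt/2)·[f(t_0) + 2f(t_1) + ... + 2f(t_{5}) + f(t_6)].
Sum ≈ 4.9204.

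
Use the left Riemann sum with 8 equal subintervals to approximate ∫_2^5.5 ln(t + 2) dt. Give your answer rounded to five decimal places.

Δt = (5.5 − 2)/8 = 0.4375.
Left endpoints: 2, 2.4375, 2.875, 3.3125, 3.75, 4.1875, 4.625, 5.0625.
f(2) ≈ 1.38629, f(2.4375) ≈ 1.49009, f(2.875) ≈ 1.58412, f(3.3125) ≈ 1.67006, f(3.75) ≈ 1.74920, f(4.1875) ≈ 1.82253, f(4.625) ≈ 1.89085, f(5.0625) ≈ 1.95480.
Sum = Δt · [f(2) + f(2.4375) + f(2.875) + ...].
Sum ≈ 5.92723.

5.92723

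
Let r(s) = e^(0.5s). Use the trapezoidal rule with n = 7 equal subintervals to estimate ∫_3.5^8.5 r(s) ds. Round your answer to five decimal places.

Δs = (8.5 − 3.5)/7 = 5/7.
r(3.5) ≈ 5.75460, r(59/14) ≈ 8.22471, r(69/14) ≈ 11.75508, r(79/14) ≈ 16.80083, r(89/14) ≈ 24.01243, r(99/14) ≈ 34.31952, r(109/14) ≈ 49.05083, r(8.5) ≈ 70.10541.
T_7 = (Δs/2)·[r(s_0) + 2r(s_1) + ... + 2r(s_{6}) + r(s_7)].
Sum ≈ 130.06672.

130.06672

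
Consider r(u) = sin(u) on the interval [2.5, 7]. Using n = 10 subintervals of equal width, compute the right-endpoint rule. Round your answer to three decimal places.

-1.516

Δu = (7 − 2.5)/10 = 0.45.
Right endpoints: 2.95, 3.4, 3.85, 4.3, 4.75, 5.2, 5.65, 6.1, 6.55, 7.
r(2.95) ≈ 0.190, r(3.4) ≈ -0.256, r(3.85) ≈ -0.651, r(4.3) ≈ -0.916, r(4.75) ≈ -0.999, r(5.2) ≈ -0.883, r(5.65) ≈ -0.592, r(6.1) ≈ -0.182, r(6.55) ≈ 0.264, r(7) ≈ 0.657.
Sum = Δu · [r(2.95) + r(3.4) + r(3.85) + ...].
Sum ≈ -1.516.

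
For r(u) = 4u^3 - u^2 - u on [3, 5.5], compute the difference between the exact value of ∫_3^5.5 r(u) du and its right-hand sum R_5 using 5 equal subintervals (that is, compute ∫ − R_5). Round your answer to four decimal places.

-138.6458

Exact integral: ∫_3^5.5 r(u) du ≈ 776.979167.
R_5 = 915.625.
Error ≈ 776.979167 − 915.625 ≈ -138.6458.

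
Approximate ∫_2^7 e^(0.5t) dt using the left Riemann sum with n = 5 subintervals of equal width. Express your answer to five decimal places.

46.85706

Δt = (7 − 2)/5 = 1.
Left endpoints: 2, 3, 4, 5, 6.
f(2) ≈ 2.71828, f(3) ≈ 4.48169, f(4) ≈ 7.38906, f(5) ≈ 12.18249, f(6) ≈ 20.08554.
Sum = Δt · [f(2) + f(3) + f(4) + f(5) + f(6)].
Sum ≈ 46.85706.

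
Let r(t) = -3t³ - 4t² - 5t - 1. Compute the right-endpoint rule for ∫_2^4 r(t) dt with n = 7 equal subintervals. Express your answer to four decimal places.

Δt = (4 − 2)/7 = 2/7.
Right endpoints: 16/7, 18/7, 20/7, 22/7, 24/7, 26/7, 4.
r(16/7) = -23719/343, r(18/7) = -31321/343, r(20/7) = -40443/343, r(22/7) = -51229/343, r(24/7) = -63823/343, r(26/7) = -78369/343, r(4) = -277.
Sum = Δt · [r(16/7) + r(18/7) + r(20/7) + ...].
Sum ≈ -319.7959.

-319.7959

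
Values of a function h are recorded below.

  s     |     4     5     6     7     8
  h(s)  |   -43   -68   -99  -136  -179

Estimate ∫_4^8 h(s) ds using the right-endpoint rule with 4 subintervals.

-482

Δs = 1.
Sum = 1·[(-68) + (-99) + (-136) + (-179)] = -482.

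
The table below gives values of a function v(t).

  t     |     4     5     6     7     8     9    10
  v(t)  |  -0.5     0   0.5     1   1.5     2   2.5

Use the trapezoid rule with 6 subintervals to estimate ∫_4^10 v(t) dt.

6

Δt = 1.
T_6 = (1/2)·[(-0.5) + 2·0 + 2·0.5 + 2·1 + 2·1.5 + 2·2 + 2.5] = 6.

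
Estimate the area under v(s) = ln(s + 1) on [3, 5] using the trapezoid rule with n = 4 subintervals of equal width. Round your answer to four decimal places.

Δs = (5 − 3)/4 = 0.5.
v(3) ≈ 1.3863, v(3.5) ≈ 1.5041, v(4) ≈ 1.6094, v(4.5) ≈ 1.7047, v(5) ≈ 1.7918.
T_4 = (Δs/2)·[v(s_0) + 2v(s_1) + 2v(s_2) + 2v(s_3) + v(s_4)].
Sum ≈ 3.2036.

3.2036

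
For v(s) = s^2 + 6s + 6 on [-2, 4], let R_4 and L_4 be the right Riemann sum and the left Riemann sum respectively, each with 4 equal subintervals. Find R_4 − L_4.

72

R_4 = 134.25.
L_4 = 62.25.
R_4 − L_4 = 72.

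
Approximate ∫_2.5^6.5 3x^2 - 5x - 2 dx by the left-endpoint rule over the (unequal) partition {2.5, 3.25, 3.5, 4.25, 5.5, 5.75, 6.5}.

124.796875

Subinterval widths: 0.75, 0.25, 0.75, 1.25, 0.25, 0.75.
Left endpoints: 2.5, 3.25, 3.5, 4.25, 5.5, 5.75.
f(2.5) = 4.25, f(3.25) = 13.4375, f(3.5) = 17.25, f(4.25) = 30.9375, f(5.5) = 61.25, f(5.75) = 68.4375.
Sum = Σ Δx_i · f(x_i).
Sum = 124.796875.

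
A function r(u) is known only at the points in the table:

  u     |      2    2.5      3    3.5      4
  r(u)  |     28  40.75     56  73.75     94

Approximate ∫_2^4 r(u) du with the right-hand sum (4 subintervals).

132.25

Δu = 0.5.
Sum = 0.5·[40.75 + 56 + 73.75 + 94] = 132.25.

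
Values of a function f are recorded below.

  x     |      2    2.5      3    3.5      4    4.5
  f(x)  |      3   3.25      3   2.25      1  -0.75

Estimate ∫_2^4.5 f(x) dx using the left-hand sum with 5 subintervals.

Δx = 0.5.
Sum = 0.5·[3 + 3.25 + 3 + 2.25 + 1] = 6.25.

6.25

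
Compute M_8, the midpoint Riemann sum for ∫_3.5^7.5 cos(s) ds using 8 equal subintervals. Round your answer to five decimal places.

Δs = (7.5 − 3.5)/8 = 0.5.
Midpoints: 3.75, 4.25, 4.75, 5.25, 5.75, 6.25, 6.75, 7.25.
f(3.75) ≈ -0.82056, f(4.25) ≈ -0.44609, f(4.75) ≈ 0.03760, f(5.25) ≈ 0.51209, f(5.75) ≈ 0.86119, f(6.25) ≈ 0.99945, f(6.75) ≈ 0.89301, f(7.25) ≈ 0.56792.
Sum = Δs · [f(3.75) + f(4.25) + f(4.75) + ...].
Sum ≈ 1.30231.

1.30231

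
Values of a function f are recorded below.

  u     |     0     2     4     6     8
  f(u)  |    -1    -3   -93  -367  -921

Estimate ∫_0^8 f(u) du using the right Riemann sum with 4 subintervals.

-2768

Δu = 2.
Sum = 2·[(-3) + (-93) + (-367) + (-921)] = -2768.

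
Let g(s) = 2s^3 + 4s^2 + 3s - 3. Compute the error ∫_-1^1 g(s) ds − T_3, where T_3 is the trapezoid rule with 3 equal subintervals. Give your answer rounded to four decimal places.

Exact integral: ∫_-1^1 g(s) ds ≈ -3.333333.
T_3 ≈ -2.740741.
Error ≈ -3.333333 − (-2.740741) ≈ -0.5926.

-0.5926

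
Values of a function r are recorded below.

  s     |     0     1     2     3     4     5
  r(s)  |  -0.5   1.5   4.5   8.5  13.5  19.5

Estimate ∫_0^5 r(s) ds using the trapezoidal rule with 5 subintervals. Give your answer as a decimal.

Δs = 1.
T_5 = (1/2)·[(-0.5) + 2·1.5 + 2·4.5 + 2·8.5 + 2·13.5 + 19.5] = 37.5.

37.5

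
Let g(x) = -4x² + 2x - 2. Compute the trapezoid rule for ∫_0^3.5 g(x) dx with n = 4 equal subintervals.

Δx = (3.5 − 0)/4 = 0.875.
g(0) = -2, g(0.875) = -3.3125, g(1.75) = -10.75, g(2.625) = -24.3125, g(3.5) = -44.
T_4 = (Δx/2)·[g(x_0) + 2g(x_1) + 2g(x_2) + 2g(x_3) + g(x_4)].
Sum = -53.703125.

-53.703125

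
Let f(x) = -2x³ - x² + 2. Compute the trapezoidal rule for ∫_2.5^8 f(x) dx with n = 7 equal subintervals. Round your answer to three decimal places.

-2201.319

Δx = (8 − 2.5)/7 = 11/14.
f(2.5) = -35.5, f(23/7) = -27351/343, f(57/14) = -51298/343, f(34/7) = -86014/343, f(79/14) = -266991/686, f(45/7) = -195739/343, f(101/14) = -274741/343, f(8) = -1086.
T_7 = (Δx/2)·[f(x_0) + 2f(x_1) + ... + 2f(x_{6}) + f(x_7)].
Sum ≈ -2201.319.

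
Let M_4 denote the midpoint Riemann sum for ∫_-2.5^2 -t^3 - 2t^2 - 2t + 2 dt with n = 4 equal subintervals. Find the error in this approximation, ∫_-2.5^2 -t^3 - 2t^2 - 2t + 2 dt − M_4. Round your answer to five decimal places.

-0.59326

Exact integral: ∫_-2.5^2 f(t) dt = 1.265625.
M_4 ≈ 1.8588867.
Error ≈ 1.265625 − 1.8588867 ≈ -0.59326.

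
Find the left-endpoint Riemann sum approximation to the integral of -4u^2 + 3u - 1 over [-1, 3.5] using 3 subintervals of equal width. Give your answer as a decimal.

-29.25

Δu = (3.5 − (-1))/3 = 1.5.
Left endpoints: -1, 0.5, 2.
f(-1) = -8, f(0.5) = -0.5, f(2) = -11.
Sum = Δu · [f(-1) + f(0.5) + f(2)].
Sum = -29.25.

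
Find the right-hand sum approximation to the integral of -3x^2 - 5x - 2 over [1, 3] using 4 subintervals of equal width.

Δx = (3 − 1)/4 = 0.5.
Right endpoints: 1.5, 2, 2.5, 3.
f(1.5) = -16.25, f(2) = -24, f(2.5) = -33.25, f(3) = -44.
Sum = Δx · [f(1.5) + f(2) + f(2.5) + f(3)].
Sum = -58.75.

-58.75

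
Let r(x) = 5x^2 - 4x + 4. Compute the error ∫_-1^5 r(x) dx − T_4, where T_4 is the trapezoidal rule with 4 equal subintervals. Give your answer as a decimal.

-11.25

Exact integral: ∫_-1^5 r(x) dx = 186.
T_4 = 197.25.
Error = 186 − 197.25 = -11.25.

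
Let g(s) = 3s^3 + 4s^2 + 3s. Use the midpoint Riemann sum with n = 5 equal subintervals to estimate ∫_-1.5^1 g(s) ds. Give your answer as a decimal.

0.8203125

Δs = (1 − (-1.5))/5 = 0.5.
Midpoints: -1.25, -0.75, -0.25, 0.25, 0.75.
g(-1.25) = -3.359375, g(-0.75) = -1.265625, g(-0.25) = -0.546875, g(0.25) = 1.046875, g(0.75) = 5.765625.
Sum = Δs · [g(-1.25) + g(-0.75) + g(-0.25) + g(0.25) + g(0.75)].
Sum = 0.8203125.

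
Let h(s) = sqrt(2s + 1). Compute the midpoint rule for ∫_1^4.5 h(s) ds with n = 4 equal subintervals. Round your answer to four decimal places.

Δs = (4.5 − 1)/4 = 0.875.
Midpoints: 1.4375, 2.3125, 3.1875, 4.0625.
h(1.4375) ≈ 1.9685, h(2.3125) ≈ 2.3717, h(3.1875) ≈ 2.7157, h(4.0625) ≈ 3.0208.
Sum = Δs · [h(1.4375) + h(2.3125) + h(3.1875) + h(4.0625)].
Sum ≈ 8.8171.

8.8171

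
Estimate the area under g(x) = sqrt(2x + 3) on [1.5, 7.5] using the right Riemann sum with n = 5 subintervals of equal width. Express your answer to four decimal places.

21.6121

Δx = (7.5 − 1.5)/5 = 1.2.
Right endpoints: 2.7, 3.9, 5.1, 6.3, 7.5.
g(2.7) ≈ 2.8983, g(3.9) ≈ 3.2863, g(5.1) ≈ 3.6332, g(6.3) ≈ 3.9497, g(7.5) ≈ 4.2426.
Sum = Δx · [g(2.7) + g(3.9) + g(5.1) + g(6.3) + g(7.5)].
Sum ≈ 21.6121.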